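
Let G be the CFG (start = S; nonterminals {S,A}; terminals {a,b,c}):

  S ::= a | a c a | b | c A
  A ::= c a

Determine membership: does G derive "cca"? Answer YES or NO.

Convert to CNF:
  S -> T0 A | T1 X2 | a | b
  A -> T0 T1
  T0 -> c
  T1 -> a
  X2 -> T0 T1

CYK fill:
  T[0,0] 'c' = {T0}  orig:{}
  T[1,1] 'c' = {T0}  orig:{}
  T[2,2] 'a' = {S,T1}  orig:{S}
  T[0,1] 'cc' = ∅
  T[1,2] 'ca' = {A,X2}  orig:{A}
  T[0,2] 'cca' = {S}

S ∈ T[0,2] ⇒ YES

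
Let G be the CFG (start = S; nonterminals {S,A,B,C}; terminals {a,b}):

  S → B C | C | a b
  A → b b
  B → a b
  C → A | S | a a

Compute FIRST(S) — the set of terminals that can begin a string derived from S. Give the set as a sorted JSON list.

FIRST iteration:
round 1:
  A via A→b b: +{b}
  B via B→a b: +{a}
  C via C→A: +{b}
  C via C→a a: +{a}
  S via S→B C: +{a}
  S via S→C: +{b}
  FIRST[S]={a,b}  FIRST[A]={b}  FIRST[B]={a}  FIRST[C]={a,b}
round 2: done
  FIRST[S]={a,b}  FIRST[A]={b}  FIRST[B]={a}  FIRST[C]={a,b}

FIRST(S) = ["a", "b"]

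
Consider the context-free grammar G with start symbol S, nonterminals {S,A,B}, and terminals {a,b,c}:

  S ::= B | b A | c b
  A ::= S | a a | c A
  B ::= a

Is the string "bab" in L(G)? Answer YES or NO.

Convert to CNF:
  S -> T1 A | T2 T1 | a
  A -> T0 T0 | T1 A | T2 A | T2 T1 | a
  B -> a
  T0 -> a
  T1 -> b
  T2 -> c

CYK table (by increasing span):
  [0..0]={T1}  "b"  orig:{}
  [1..1]={A,B,S,T0}  "a"  orig:{A,B,S}
  [2..2]={T1}  "b"  orig:{}
  [0..1]={A,S}  "ba"
  [1..2]=∅  "ab"
  [0..2]=∅  "bab"

S ∉ T[0,2] ⇒ NO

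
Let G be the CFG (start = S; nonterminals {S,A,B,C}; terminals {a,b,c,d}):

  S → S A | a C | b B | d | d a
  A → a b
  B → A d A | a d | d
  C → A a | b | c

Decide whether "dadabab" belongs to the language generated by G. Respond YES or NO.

Convert to CNF:
  S -> S A | T0 C | T1 B | T2 T0 | d
  A -> T0 T1
  B -> A X3 | T0 T2 | d
  C -> A T0 | b | c
  T0 -> a
  T1 -> b
  T2 -> d
  X3 -> T2 A

CYK fill:
  cell(0,0) d: {B,S,T2}  orig:{B,S}
  cell(1,1) a: {T0}  orig:{}
  cell(2,2) d: {B,S,T2}  orig:{B,S}
  cell(3,3) a: {T0}  orig:{}
  cell(4,4) b: {C,T1}  orig:{C}
  cell(5,5) a: {T0}  orig:{}
  cell(6,6) b: {C,T1}  orig:{C}
  cell(0,1) da: {S}
  cell(1,2) ad: {B}
  cell(2,3) da: {S}
  cell(3,4) ab: {A,S}
  cell(4,5) ba: ∅
  cell(5,6) ab: {A,S}
  cell(0,2) dad: ∅
  cell(1,3) ada: ∅
  cell(2,4) dab: {S,X3}  orig:{S}
  cell(3,5) aba: {C}
  cell(4,6) bab: ∅
  cell(0,3) dada: ∅
  cell(1,4) adab: ∅
  cell(2,5) daba: ∅
  cell(3,6) abab: {S}
  cell(0,4) dadab: ∅
  cell(1,5) adaba: ∅
  cell(2,6) dabab: {S}
  cell(0,5) dadaba: ∅
  cell(1,6) adabab: ∅
  cell(0,6) dadabab: ∅

S ∉ T[0,6] ⇒ NO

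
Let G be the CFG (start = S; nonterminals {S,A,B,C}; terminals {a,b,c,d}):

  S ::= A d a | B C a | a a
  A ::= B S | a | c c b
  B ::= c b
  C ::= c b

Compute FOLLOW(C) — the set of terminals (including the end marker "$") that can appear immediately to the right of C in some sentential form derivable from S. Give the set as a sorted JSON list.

Compute FIRST by fixpoint:
iter 1:
  A via A→a: +{a}
  A via A→c c b: +{c}
  B via B→c b: +{c}
  C via C→c b: +{c}
  S via S→A d a: +{a,c}
  FIRST[S]={a,c}  FIRST[A]={a,c}  FIRST[B]={c}  FIRST[C]={c}
iter 2: (no change)
  FIRST[S]={a,c}  FIRST[A]={a,c}  FIRST[B]={c}  FIRST[C]={c}

Compute FOLLOW by fixpoint:
seed FOLLOW(S) with $
round 1:
  A→B S: FOLLOW(B) ⊇ FIRST(S) = {a,c}; new: +{a,c}
  S→A d a: FOLLOW(A) ⊇ FIRST(d) = {d}; new: +{d}
  S→B C a: FOLLOW(C) ⊇ FIRST(a) = {a}; new: +{a}
  S: {$}  A: {d}  B: {a,c}  C: {a}
round 2:
  A→B S: FOLLOW(S) ⊇ FOLLOW(A) ⊇ {d}; new: +{d}
  S: {$,d}  A: {d}  B: {a,c}  C: {a}
round 3: (no change)
  S: {$,d}  A: {d}  B: {a,c}  C: {a}

FOLLOW(C) = ["a"]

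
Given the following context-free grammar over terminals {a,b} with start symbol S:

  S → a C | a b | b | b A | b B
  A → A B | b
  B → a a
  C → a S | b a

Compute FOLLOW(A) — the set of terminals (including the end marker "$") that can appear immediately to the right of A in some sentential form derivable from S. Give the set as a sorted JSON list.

FIRST sets, iterate to fixpoint:
round 1:
  A via A→b: +{b}
  B via B→a a: +{a}
  C via C→a S: +{a}
  C via C→b a: +{b}
  S via S→a C: +{a}
  S via S→b: +{b}
  S: {a,b}  A: {b}  B: {a}  C: {a,b}
round 2: (no change)
  S: {a,b}  A: {b}  B: {a}  C: {a,b}

FOLLOW sets:
FOLLOW(S) := {$}
round 1:
  A→A B: FOLLOW(A) ⊇ FIRST(B) = {a}; new: +{a}
  A→A B: FOLLOW(B) ⊇ FOLLOW(A) ⊇ {a}; new: +{a}
  S→a C: FOLLOW(C) ⊇ FOLLOW(S) ⊇ {$}; new: +{$}
  S→b A: FOLLOW(A) ⊇ FOLLOW(S) ⊇ {$}; new: +{$}
  S→b B: FOLLOW(B) ⊇ FOLLOW(S) ⊇ {$}; new: +{$}
  FOLLOW(S)={$}  FOLLOW(A)={$,a}  FOLLOW(B)={$,a}  FOLLOW(C)={$}
round 2: (no change)
  FOLLOW(S)={$}  FOLLOW(A)={$,a}  FOLLOW(B)={$,a}  FOLLOW(C)={$}

FOLLOW(A) = ["$", "a"]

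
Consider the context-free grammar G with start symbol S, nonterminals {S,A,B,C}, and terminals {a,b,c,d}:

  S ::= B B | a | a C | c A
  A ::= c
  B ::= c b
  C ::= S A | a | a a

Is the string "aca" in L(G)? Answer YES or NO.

Convert to CNF:
  S -> B B | T0 A | T2 C | a
  A -> c
  B -> T0 T1
  C -> S A | T2 T2 | a
  T0 -> c
  T1 -> b
  T2 -> a

Fill CYK table bottom-up:
  cell(0,0) a: {C,S,T2}  orig:{C,S}
  cell(1,1) c: {A,T0}  orig:{A}
  cell(2,2) a: {C,S,T2}  orig:{C,S}
  cell(0,1) ac: {C}
  cell(1,2) ca: ∅
  cell(0,2) aca: ∅

S ∉ T[0,2] ⇒ NO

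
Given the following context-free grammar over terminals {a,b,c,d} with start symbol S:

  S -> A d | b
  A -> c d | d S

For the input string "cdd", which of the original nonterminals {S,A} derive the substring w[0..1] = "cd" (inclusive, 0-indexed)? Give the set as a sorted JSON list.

CNF form of G:
  S -> A T1 | b
  A -> T0 T1 | T1 S
  T0 -> c
  T1 -> d

Fill CYK table bottom-up — only the sub-triangle for w[0..1]:
  [0..0]={T0}  "c"  orig:{}
  [1..1]={T1}  "d"  orig:{}
  [0..1]={A}  "cd"

Original NTs in T[0,1] deriving "cd": ["A"]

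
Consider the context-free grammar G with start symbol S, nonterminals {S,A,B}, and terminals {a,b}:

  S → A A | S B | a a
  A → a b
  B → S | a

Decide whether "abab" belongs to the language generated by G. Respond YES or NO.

CNF form of G:
  S -> A A | S B | T0 T0
  A -> T0 T1
  B -> A A | S B | T0 T0 | a
  T0 -> a
  T1 -> b

CYK fill:
  cell(0,0) a: {B,T0}  orig:{B}
  cell(1,1) b: {T1}  orig:{}
  cell(2,2) a: {B,T0}  orig:{B}
  cell(3,3) b: {T1}  orig:{}
  cell(0,1) ab: {A}
  cell(1,2) ba: ∅
  cell(2,3) ab: {A}
  cell(0,2) aba: ∅
  cell(1,3) bab: ∅
  cell(0,3) abab: {B,S}

S ∈ T[0,3] ⇒ YES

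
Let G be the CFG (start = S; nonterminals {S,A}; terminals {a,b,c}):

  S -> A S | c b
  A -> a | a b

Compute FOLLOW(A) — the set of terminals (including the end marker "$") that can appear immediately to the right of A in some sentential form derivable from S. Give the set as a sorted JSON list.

FIRST iteration:
iter 1:
  A via A→a: +{a}
  S via S→A S: +{a}
  S via S→c b: +{c}
  S: {a,c}  A: {a}
iter 2: done
  S: {a,c}  A: {a}

FOLLOW sets:
seed FOLLOW(S) with $
iter 1:
  S→A S: FOLLOW(A) ⊇ FIRST(S) = {a,c}; new: +{a,c}
  FOLLOW[S]={$}  FOLLOW[A]={a,c}
iter 2: (no change)
  FOLLOW[S]={$}  FOLLOW[A]={a,c}

FOLLOW(A) = ["a", "c"]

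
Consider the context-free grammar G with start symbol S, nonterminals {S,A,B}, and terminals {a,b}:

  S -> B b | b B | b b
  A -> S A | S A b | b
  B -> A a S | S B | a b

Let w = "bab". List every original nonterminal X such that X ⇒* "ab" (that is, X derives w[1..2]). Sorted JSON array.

CNF form of G:
  S -> B T0 | T0 B | T0 T0
  A -> S A | S X2 | b
  B -> A X3 | S B | T1 T0
  T0 -> b
  T1 -> a
  X2 -> A T0
  X3 -> T1 S

CYK table (by increasing span), restricted to cells inside w[1..2]:
  cell(1,1) a: {T1}  orig:{}
  cell(2,2) b: {A,T0}  orig:{A}
  cell(1,2) ab: {B}

Original NTs in T[1,2] deriving "ab": ["B"]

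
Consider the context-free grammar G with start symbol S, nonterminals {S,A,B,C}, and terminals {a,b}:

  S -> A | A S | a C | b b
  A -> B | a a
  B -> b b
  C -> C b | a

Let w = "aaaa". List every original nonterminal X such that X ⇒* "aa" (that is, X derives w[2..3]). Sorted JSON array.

Convert to CNF:
  S -> A S | T0 C | T0 T0 | T1 T1
  A -> T0 T0 | T1 T1
  B -> T1 T1
  C -> C T1 | a
  T0 -> a
  T1 -> b

Fill CYK table bottom-up — only the sub-triangle for w[2..3]:
  [2..2]={C,T0}  "a"  orig:{C}
  [3..3]={C,T0}  "a"  orig:{C}
  [2..3]={A,S}  "aa"

Original NTs in T[2,3] deriving "aa": ["A", "S"]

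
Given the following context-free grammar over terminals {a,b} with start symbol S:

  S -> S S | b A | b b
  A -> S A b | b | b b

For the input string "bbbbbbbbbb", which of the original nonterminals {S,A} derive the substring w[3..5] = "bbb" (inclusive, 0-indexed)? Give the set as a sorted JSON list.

CNF form of G:
  S -> S S | T0 A | T0 T0
  A -> S X1 | T0 T0 | b
  T0 -> b
  X1 -> A T0

CYK table (by increasing span), restricted to cells inside w[3..5]:
  [3..3]={A,T0}  "b"  orig:{A}
  [4..4]={A,T0}  "b"  orig:{A}
  [5..5]={A,T0}  "b"  orig:{A}
  [3..4]={A,S,X1}  "bb"  orig:{A,S}
  [4..5]={A,S,X1}  "bb"  orig:{A,S}
  [3..5]={S,X1}  "bbb"  orig:{S}

Original NTs in T[3,5] deriving "bbb": ["S"]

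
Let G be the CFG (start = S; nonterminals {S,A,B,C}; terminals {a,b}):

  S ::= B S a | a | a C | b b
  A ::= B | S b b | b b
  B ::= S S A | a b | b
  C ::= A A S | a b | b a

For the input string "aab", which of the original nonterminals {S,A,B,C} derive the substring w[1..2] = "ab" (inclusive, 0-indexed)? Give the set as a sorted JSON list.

Convert to CNF:
  S -> B X6 | T0 T0 | T1 C | a
  A -> S X2 | S X3 | T0 T0 | T1 T0 | b
  B -> S X4 | T1 T0 | b
  C -> A X5 | T0 T1 | T1 T0
  T0 -> b
  T1 -> a
  X2 -> S A
  X3 -> T0 T0
  X4 -> S A
  X5 -> A S
  X6 -> S T1

CYK fill (cells [i..j] with 1 ≤ i ≤ j ≤ 2 only):
  T[1,1] 'a' = {S,T1}  orig:{S}
  T[2,2] 'b' = {A,B,T0}  orig:{A,B}
  T[1,2] 'ab' = {A,B,C,X2,X4}  orig:{A,B,C}

Original NTs in T[1,2] deriving "ab": ["A", "B", "C"]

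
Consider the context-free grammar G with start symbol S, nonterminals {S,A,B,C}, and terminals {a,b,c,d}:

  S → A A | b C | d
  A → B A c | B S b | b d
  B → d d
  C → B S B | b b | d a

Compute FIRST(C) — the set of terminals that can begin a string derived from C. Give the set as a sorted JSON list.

Compute FIRST by fixpoint:
[1]
  A via A→b d: +{b}
  B via B→d d: +{d}
  C via C→B S B: +{d}
  C via C→b b: +{b}
  S via S→A A: +{b}
  S via S→d: +{d}
  FIRST(S)={b,d}  FIRST(A)={b}  FIRST(B)={d}  FIRST(C)={b,d}
[2]
  A via A→B A c: +{d}
  FIRST(S)={b,d}  FIRST(A)={b,d}  FIRST(B)={d}  FIRST(C)={b,d}
[3] — fixpoint
  FIRST(S)={b,d}  FIRST(A)={b,d}  FIRST(B)={d}  FIRST(C)={b,d}

FIRST(C) = ["b", "d"]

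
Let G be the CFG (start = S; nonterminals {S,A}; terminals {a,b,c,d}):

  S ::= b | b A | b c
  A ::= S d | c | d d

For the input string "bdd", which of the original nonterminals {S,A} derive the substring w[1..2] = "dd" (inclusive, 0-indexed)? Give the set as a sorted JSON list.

CNF form of G:
  S -> T1 A | T1 T2 | b
  A -> S T0 | T0 T0 | c
  T0 -> d
  T1 -> b
  T2 -> c

CYK table (by increasing span), restricted to cells inside w[1..2]:
  [1..1]={T0}  "d"  orig:{}
  [2..2]={T0}  "d"  orig:{}
  [1..2]={A}  "dd"

Original NTs in T[1,2] deriving "dd": ["A"]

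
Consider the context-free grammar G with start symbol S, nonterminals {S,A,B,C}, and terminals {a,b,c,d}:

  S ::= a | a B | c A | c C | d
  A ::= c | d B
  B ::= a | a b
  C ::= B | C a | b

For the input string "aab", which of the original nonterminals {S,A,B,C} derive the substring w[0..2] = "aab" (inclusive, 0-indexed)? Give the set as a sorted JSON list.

CNF form of G:
  S -> T1 B | T3 A | T3 C | a | d
  A -> T0 B | c
  B -> T1 T2 | a
  C -> C T1 | T1 T2 | a | b
  T0 -> d
  T1 -> a
  T2 -> b
  T3 -> c

Fill CYK table bottom-up — only the sub-triangle for w[0..2]:
  [0..0]={B,C,S,T1}  "a"  orig:{B,C,S}
  [1..1]={B,C,S,T1}  "a"  orig:{B,C,S}
  [2..2]={C,T2}  "b"  orig:{C}
  [0..1]={C,S}  "aa"
  [1..2]={B,C}  "ab"
  [0..2]={S}  "aab"

Original NTs in T[0,2] deriving "aab": ["S"]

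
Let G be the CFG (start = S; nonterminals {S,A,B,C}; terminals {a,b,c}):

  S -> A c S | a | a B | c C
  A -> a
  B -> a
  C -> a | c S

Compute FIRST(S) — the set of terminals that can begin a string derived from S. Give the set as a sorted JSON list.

FIRST sets, iterate to fixpoint:
pass 1:
  A via A→a: +{a}
  B via B→a: +{a}
  C via C→a: +{a}
  C via C→c S: +{c}
  S via S→A c S: +{a}
  S via S→c C: +{c}
  S: {a,c}  A: {a}  B: {a}  C: {a,c}
pass 2: done
  S: {a,c}  A: {a}  B: {a}  C: {a,c}

FIRST(S) = ["a", "c"]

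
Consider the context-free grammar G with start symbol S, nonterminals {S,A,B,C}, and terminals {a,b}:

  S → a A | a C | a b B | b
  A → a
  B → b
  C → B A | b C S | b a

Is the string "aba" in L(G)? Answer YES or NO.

CNF form of G:
  S -> T1 A | T1 C | T1 X3 | b
  A -> a
  B -> b
  C -> B A | T0 T1 | T0 X2
  T0 -> b
  T1 -> a
  X2 -> C S
  X3 -> T0 B

Fill CYK table bottom-up:
  cell(0,0) a: {A,T1}  orig:{A}
  cell(1,1) b: {B,S,T0}  orig:{B,S}
  cell(2,2) a: {A,T1}  orig:{A}
  cell(0,1) ab: ∅
  cell(1,2) ba: {C}
  cell(0,2) aba: {S}

S ∈ T[0,2] ⇒ YES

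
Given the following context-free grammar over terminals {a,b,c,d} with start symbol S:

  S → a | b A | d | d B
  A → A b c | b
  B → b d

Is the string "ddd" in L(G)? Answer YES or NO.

CNF form of G:
  S -> T0 A | T2 B | a | d
  A -> A X3 | b
  B -> T0 T2
  T0 -> b
  T1 -> c
  T2 -> d
  X3 -> T0 T1

CYK fill:
  T[0,0] 'd' = {S,T2}  orig:{S}
  T[1,1] 'd' = {S,T2}  orig:{S}
  T[2,2] 'd' = {S,T2}  orig:{S}
  T[0,1] 'dd' = ∅
  T[1,2] 'dd' = ∅
  T[0,2] 'ddd' = ∅

S ∉ T[0,2] ⇒ NO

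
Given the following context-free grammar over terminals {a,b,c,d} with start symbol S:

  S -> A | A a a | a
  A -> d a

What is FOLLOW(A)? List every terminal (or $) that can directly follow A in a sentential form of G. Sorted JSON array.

Compute FIRST by fixpoint:
round 1:
  A via A→d a: +{d}
  S via S→A: +{d}
  S via S→a: +{a}
  FIRST(S)={a,d}  FIRST(A)={d}
round 2: — fixpoint
  FIRST(S)={a,d}  FIRST(A)={d}

FOLLOW sets:
seed FOLLOW(S) with $
[1]
  S→A: FOLLOW(A) ⊇ FOLLOW(S) ⊇ {$}; new: +{$}
  S→A a a: FOLLOW(A) ⊇ FIRST(a) = {a}; new: +{a}
  S: {$}  A: {$,a}
[2] — fixpoint
  S: {$}  A: {$,a}

FOLLOW(A) = ["$", "a"]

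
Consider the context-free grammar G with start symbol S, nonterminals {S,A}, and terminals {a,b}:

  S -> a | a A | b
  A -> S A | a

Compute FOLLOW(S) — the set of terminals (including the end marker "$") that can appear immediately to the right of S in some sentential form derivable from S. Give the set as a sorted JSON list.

FIRST sets, iterate to fixpoint:
iter 1:
  A via A→a: +{a}
  S via S→a: +{a}
  S via S→b: +{b}
  S: {a,b}  A: {a}
iter 2:
  A via A→S A: +{b}
  S: {a,b}  A: {a,b}
iter 3: — fixpoint
  S: {a,b}  A: {a,b}

Compute FOLLOW by fixpoint:
FOLLOW(S) := {$}
pass 1:
  A→S A: FOLLOW(S) ⊇ FIRST(A) = {a,b}; new: +{a,b}
  S→a A: FOLLOW(A) ⊇ FOLLOW(S) ⊇ {$,a,b}; new: +{$,a,b}
  S: {$,a,b}  A: {$,a,b}
pass 2: done
  S: {$,a,b}  A: {$,a,b}

FOLLOW(S) = ["$", "a", "b"]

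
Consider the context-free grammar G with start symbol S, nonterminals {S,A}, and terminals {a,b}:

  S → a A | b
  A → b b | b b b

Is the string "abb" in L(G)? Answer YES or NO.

CNF form of G:
  S -> T1 A | b
  A -> T0 T0 | T0 X2
  T0 -> b
  T1 -> a
  X2 -> T0 T0

CYK table (by increasing span):
  [0..0]={T1}  "a"  orig:{}
  [1..1]={S,T0}  "b"  orig:{S}
  [2..2]={S,T0}  "b"  orig:{S}
  [0..1]=∅  "ab"
  [1..2]={A,X2}  "bb"  orig:{A}
  [0..2]={S}  "abb"

S ∈ T[0,2] ⇒ YES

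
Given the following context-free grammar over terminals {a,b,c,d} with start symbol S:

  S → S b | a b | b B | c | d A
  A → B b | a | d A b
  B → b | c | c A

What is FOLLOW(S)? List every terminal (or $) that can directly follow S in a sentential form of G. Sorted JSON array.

Compute FIRST by fixpoint:
iter 1:
  A via A→a: +{a}
  A via A→d A b: +{d}
  B via B→b: +{b}
  B via B→c: +{c}
  S via S→a b: +{a}
  S via S→b B: +{b}
  S via S→c: +{c}
  S via S→d A: +{d}
  FIRST[S]={a,b,c,d}  FIRST[A]={a,d}  FIRST[B]={b,c}
iter 2:
  A via A→B b: +{b,c}
  FIRST[S]={a,b,c,d}  FIRST[A]={a,b,c,d}  FIRST[B]={b,c}
iter 3: — fixpoint
  FIRST[S]={a,b,c,d}  FIRST[A]={a,b,c,d}  FIRST[B]={b,c}

FOLLOW iteration:
seed FOLLOW(S) with $
round 1:
  A→B b: FOLLOW(B) ⊇ FIRST(b) = {b}; new: +{b}
  A→d A b: FOLLOW(A) ⊇ FIRST(b) = {b}; new: +{b}
  S→S b: FOLLOW(S) ⊇ FIRST(b) = {b}; new: +{b}
  S→b B: FOLLOW(B) ⊇ FOLLOW(S) ⊇ {$,b}; new: +{$}
  S→d A: FOLLOW(A) ⊇ FOLLOW(S) ⊇ {$,b}; new: +{$}
  FOLLOW(S)={$,b}  FOLLOW(A)={$,b}  FOLLOW(B)={$,b}
round 2: (stable)
  FOLLOW(S)={$,b}  FOLLOW(A)={$,b}  FOLLOW(B)={$,b}

FOLLOW(S) = ["$", "b"]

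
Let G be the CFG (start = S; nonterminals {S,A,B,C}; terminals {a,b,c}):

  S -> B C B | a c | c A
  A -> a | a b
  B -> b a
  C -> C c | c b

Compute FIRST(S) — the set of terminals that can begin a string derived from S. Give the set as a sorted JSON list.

Compute FIRST by fixpoint:
iter 1:
  A via A→a: +{a}
  B via B→b a: +{b}
  C via C→c b: +{c}
  S via S→B C B: +{b}
  S via S→a c: +{a}
  S via S→c A: +{c}
  FIRST(S)={a,b,c}  FIRST(A)={a}  FIRST(B)={b}  FIRST(C)={c}
iter 2: (no change)
  FIRST(S)={a,b,c}  FIRST(A)={a}  FIRST(B)={b}  FIRST(C)={c}

FIRST(S) = ["a", "b", "c"]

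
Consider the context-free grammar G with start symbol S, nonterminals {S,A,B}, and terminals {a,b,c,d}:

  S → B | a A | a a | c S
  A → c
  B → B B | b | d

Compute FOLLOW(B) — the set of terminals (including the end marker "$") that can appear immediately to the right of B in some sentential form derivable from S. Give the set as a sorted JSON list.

FIRST iteration:
[1]
  A via A→c: +{c}
  B via B→b: +{b}
  B via B→d: +{d}
  S via S→B: +{b,d}
  S via S→a A: +{a}
  S via S→c S: +{c}
  FIRST[S]={a,b,c,d}  FIRST[A]={c}  FIRST[B]={b,d}
[2] (no change)
  FIRST[S]={a,b,c,d}  FIRST[A]={c}  FIRST[B]={b,d}

FOLLOW sets:
initialize: $ ∈ FOLLOW(S)
pass 1:
  B→B B: FOLLOW(B) ⊇ FIRST(B) = {b,d}; new: +{b,d}
  S→B: FOLLOW(B) ⊇ FOLLOW(S) ⊇ {$}; new: +{$}
  S→a A: FOLLOW(A) ⊇ FOLLOW(S) ⊇ {$}; new: +{$}
  FOLLOW(S)={$}  FOLLOW(A)={$}  FOLLOW(B)={$,b,d}
pass 2: — fixpoint
  FOLLOW(S)={$}  FOLLOW(A)={$}  FOLLOW(B)={$,b,d}

FOLLOW(B) = ["$", "b", "d"]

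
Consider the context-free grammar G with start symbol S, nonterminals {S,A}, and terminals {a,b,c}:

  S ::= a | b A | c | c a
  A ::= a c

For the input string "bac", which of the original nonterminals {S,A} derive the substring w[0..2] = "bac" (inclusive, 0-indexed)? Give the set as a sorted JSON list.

Convert to CNF:
  S -> T1 T0 | T2 A | a | c
  A -> T0 T1
  T0 -> a
  T1 -> c
  T2 -> b

CYK table (by increasing span), restricted to cells inside w[0..2]:
  T[0,0] 'b' = {T2}  orig:{}
  T[1,1] 'a' = {S,T0}  orig:{S}
  T[2,2] 'c' = {S,T1}  orig:{S}
  T[0,1] 'ba' = ∅
  T[1,2] 'ac' = {A}
  T[0,2] 'bac' = {S}

Original NTs in T[0,2] deriving "bac": ["S"]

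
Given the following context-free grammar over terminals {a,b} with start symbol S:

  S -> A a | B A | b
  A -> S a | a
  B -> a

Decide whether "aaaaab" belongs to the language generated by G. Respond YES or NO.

CNF form of G:
  S -> A T0 | B A | b
  A -> S T0 | a
  B -> a
  T0 -> a

CYK table (by increasing span):
  [0..0]={A,B,T0}  "a"  orig:{A,B}
  [1..1]={A,B,T0}  "a"  orig:{A,B}
  [2..2]={A,B,T0}  "a"  orig:{A,B}
  [3..3]={A,B,T0}  "a"  orig:{A,B}
  [4..4]={A,B,T0}  "a"  orig:{A,B}
  [5..5]={S}  "b"
  [0..1]={S}  "aa"
  [1..2]={S}  "aa"
  [2..3]={S}  "aa"
  [3..4]={S}  "aa"
  [4..5]=∅  "ab"
  [0..2]={A}  "aaa"
  [1..3]={A}  "aaa"
  [2..4]={A}  "aaa"
  [3..5]=∅  "aab"
  [0..3]={S}  "aaaa"
  [1..4]={S}  "aaaa"
  [2..5]=∅  "aaab"
  [0..4]={A}  "aaaaa"
  [1..5]=∅  "aaaab"
  [0..5]=∅  "aaaaab"

S ∉ T[0,5] ⇒ NO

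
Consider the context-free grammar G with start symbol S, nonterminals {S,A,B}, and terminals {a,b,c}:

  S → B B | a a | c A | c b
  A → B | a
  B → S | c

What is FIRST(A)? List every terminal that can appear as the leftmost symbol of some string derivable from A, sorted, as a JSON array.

Compute FIRST by fixpoint:
[1]
  A via A→a: +{a}
  B via B→c: +{c}
  S via S→B B: +{c}
  S via S→a a: +{a}
  FIRST(S)={a,c}  FIRST(A)={a}  FIRST(B)={c}
[2]
  A via A→B: +{c}
  B via B→S: +{a}
  FIRST(S)={a,c}  FIRST(A)={a,c}  FIRST(B)={a,c}
[3] — fixpoint
  FIRST(S)={a,c}  FIRST(A)={a,c}  FIRST(B)={a,c}

FIRST(A) = ["a", "c"]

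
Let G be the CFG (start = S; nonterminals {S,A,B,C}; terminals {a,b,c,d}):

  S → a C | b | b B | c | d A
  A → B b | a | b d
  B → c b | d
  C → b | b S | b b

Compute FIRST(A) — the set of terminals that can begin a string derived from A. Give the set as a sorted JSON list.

Compute FIRST by fixpoint:
[1]
  A via A→a: +{a}
  A via A→b d: +{b}
  B via B→c b: +{c}
  B via B→d: +{d}
  C via C→b: +{b}
  S via S→a C: +{a}
  S via S→b: +{b}
  S via S→c: +{c}
  S via S→d A: +{d}
  FIRST(S)={a,b,c,d}  FIRST(A)={a,b}  FIRST(B)={c,d}  FIRST(C)={b}
[2]
  A via A→B b: +{c,d}
  FIRST(S)={a,b,c,d}  FIRST(A)={a,b,c,d}  FIRST(B)={c,d}  FIRST(C)={b}
[3] (stable)
  FIRST(S)={a,b,c,d}  FIRST(A)={a,b,c,d}  FIRST(B)={c,d}  FIRST(C)={b}

FIRST(A) = ["a", "b", "c", "d"]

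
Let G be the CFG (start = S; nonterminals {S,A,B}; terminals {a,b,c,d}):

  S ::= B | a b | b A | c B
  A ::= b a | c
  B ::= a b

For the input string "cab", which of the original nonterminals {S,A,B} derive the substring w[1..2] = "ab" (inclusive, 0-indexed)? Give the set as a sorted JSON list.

Convert to CNF:
  S -> T0 A | T1 T0 | T2 B
  A -> T0 T1 | c
  B -> T1 T0
  T0 -> b
  T1 -> a
  T2 -> c

CYK fill (cells [i..j] with 1 ≤ i ≤ j ≤ 2 only):
  T[1,1] 'a' = {T1}  orig:{}
  T[2,2] 'b' = {T0}  orig:{}
  T[1,2] 'ab' = {B,S}

Original NTs in T[1,2] deriving "ab": ["B", "S"]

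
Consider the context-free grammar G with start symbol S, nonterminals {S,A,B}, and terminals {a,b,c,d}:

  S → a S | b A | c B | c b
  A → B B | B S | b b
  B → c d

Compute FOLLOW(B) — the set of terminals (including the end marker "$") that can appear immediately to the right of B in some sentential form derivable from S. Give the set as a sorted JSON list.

Compute FIRST by fixpoint:
[1]
  A via A→b b: +{b}
  B via B→c d: +{c}
  S via S→a S: +{a}
  S via S→b A: +{b}
  S via S→c B: +{c}
  FIRST(S)={a,b,c}  FIRST(A)={b}  FIRST(B)={c}
[2]
  A via A→B B: +{c}
  FIRST(S)={a,b,c}  FIRST(A)={b,c}  FIRST(B)={c}
[3] — fixpoint
  FIRST(S)={a,b,c}  FIRST(A)={b,c}  FIRST(B)={c}

Compute FOLLOW by fixpoint:
FOLLOW(S) := {$}
[1]
  A→B B: FOLLOW(B) ⊇ FIRST(B) = {c}; new: +{c}
  A→B S: FOLLOW(B) ⊇ FIRST(S) = {a,b,c}; new: +{a,b}
  S→b A: FOLLOW(A) ⊇ FOLLOW(S) ⊇ {$}; new: +{$}
  S→c B: FOLLOW(B) ⊇ FOLLOW(S) ⊇ {$}; new: +{$}
  S: {$}  A: {$}  B: {$,a,b,c}
[2] (stable)
  S: {$}  A: {$}  B: {$,a,b,c}

FOLLOW(B) = ["$", "a", "b", "c"]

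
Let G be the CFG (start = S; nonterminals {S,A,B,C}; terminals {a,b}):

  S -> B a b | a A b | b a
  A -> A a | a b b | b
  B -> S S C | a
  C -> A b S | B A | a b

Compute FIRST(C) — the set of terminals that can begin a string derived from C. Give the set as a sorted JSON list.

FIRST sets, iterate to fixpoint:
round 1:
  A via A→a b b: +{a}
  A via A→b: +{b}
  B via B→a: +{a}
  C via C→A b S: +{a,b}
  S via S→B a b: +{a}
  S via S→b a: +{b}
  FIRST[S]={a,b}  FIRST[A]={a,b}  FIRST[B]={a}  FIRST[C]={a,b}
round 2:
  B via B→S S C: +{b}
  FIRST[S]={a,b}  FIRST[A]={a,b}  FIRST[B]={a,b}  FIRST[C]={a,b}
round 3: done
  FIRST[S]={a,b}  FIRST[A]={a,b}  FIRST[B]={a,b}  FIRST[C]={a,b}

FIRST(C) = ["a", "b"]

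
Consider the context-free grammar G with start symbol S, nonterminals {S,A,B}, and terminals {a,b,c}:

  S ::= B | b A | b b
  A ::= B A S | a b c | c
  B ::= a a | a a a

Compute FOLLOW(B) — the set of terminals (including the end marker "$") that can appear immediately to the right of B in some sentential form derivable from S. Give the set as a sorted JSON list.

FIRST sets, iterate to fixpoint:
pass 1:
  A via A→a b c: +{a}
  A via A→c: +{c}
  B via B→a a: +{a}
  S via S→B: +{a}
  S via S→b A: +{b}
  FIRST(S)={a,b}  FIRST(A)={a,c}  FIRST(B)={a}
pass 2: (stable)
  FIRST(S)={a,b}  FIRST(A)={a,c}  FIRST(B)={a}

FOLLOW sets:
FOLLOW(S) := {$}
[1]
  A→B A S: FOLLOW(B) ⊇ FIRST(A) = {a,c}; new: +{a,c}
  A→B A S: FOLLOW(A) ⊇ FIRST(S) = {a,b}; new: +{a,b}
  A→B A S: FOLLOW(S) ⊇ FOLLOW(A) ⊇ {a,b}; new: +{a,b}
  S→B: FOLLOW(B) ⊇ FOLLOW(S) ⊇ {$,a,b}; new: +{$,b}
  S→b A: FOLLOW(A) ⊇ FOLLOW(S) ⊇ {$,a,b}; new: +{$}
  FOLLOW(S)={$,a,b}  FOLLOW(A)={$,a,b}  FOLLOW(B)={$,a,b,c}
[2] done
  FOLLOW(S)={$,a,b}  FOLLOW(A)={$,a,b}  FOLLOW(B)={$,a,b,c}

FOLLOW(B) = ["$", "a", "b", "c"]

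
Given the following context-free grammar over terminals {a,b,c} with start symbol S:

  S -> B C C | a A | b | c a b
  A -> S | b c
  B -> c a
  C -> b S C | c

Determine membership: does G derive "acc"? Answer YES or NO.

Convert to CNF:
  S -> B X6 | T0 A | T2 X7 | b
  A -> B X3 | T0 A | T1 T2 | T2 X4 | b
  B -> T2 T0
  C -> T1 X5 | c
  T0 -> a
  T1 -> b
  T2 -> c
  X3 -> C C
  X4 -> T0 T1
  X5 -> S C
  X6 -> C C
  X7 -> T0 T1

CYK table (by increasing span):
  [0..0]={T0}  "a"  orig:{}
  [1..1]={C,T2}  "c"  orig:{C}
  [2..2]={C,T2}  "c"  orig:{C}
  [0..1]=∅  "ac"
  [1..2]={X3,X6}  "cc"  orig:{}
  [0..2]=∅  "acc"

S ∉ T[0,2] ⇒ NO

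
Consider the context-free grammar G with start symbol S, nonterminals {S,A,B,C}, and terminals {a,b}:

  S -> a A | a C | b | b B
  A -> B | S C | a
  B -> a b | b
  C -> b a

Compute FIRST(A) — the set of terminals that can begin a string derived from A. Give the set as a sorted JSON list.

FIRST sets, iterate to fixpoint:
pass 1:
  A via A→a: +{a}
  B via B→a b: +{a}
  B via B→b: +{b}
  C via C→b a: +{b}
  S via S→a A: +{a}
  S via S→b: +{b}
  FIRST(S)={a,b}  FIRST(A)={a}  FIRST(B)={a,b}  FIRST(C)={b}
pass 2:
  A via A→B: +{b}
  FIRST(S)={a,b}  FIRST(A)={a,b}  FIRST(B)={a,b}  FIRST(C)={b}
pass 3: done
  FIRST(S)={a,b}  FIRST(A)={a,b}  FIRST(B)={a,b}  FIRST(C)={b}

FIRST(A) = ["a", "b"]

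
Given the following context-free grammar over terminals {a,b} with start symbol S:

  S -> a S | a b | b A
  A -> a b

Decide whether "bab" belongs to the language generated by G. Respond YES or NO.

Convert to CNF:
  S -> T0 S | T0 T1 | T1 A
  A -> T0 T1
  T0 -> a
  T1 -> b

CYK table (by increasing span):
  cell(0,0) b: {T1}  orig:{}
  cell(1,1) a: {T0}  orig:{}
  cell(2,2) b: {T1}  orig:{}
  cell(0,1) ba: ∅
  cell(1,2) ab: {A,S}
  cell(0,2) bab: {S}

S ∈ T[0,2] ⇒ YES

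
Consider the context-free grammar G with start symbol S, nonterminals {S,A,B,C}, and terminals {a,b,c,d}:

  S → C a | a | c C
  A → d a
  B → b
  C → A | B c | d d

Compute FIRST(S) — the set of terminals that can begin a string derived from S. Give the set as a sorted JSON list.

FIRST iteration:
pass 1:
  A via A→d a: +{d}
  B via B→b: +{b}
  C via C→A: +{d}
  C via C→B c: +{b}
  S via S→C a: +{b,d}
  S via S→a: +{a}
  S via S→c C: +{c}
  FIRST[S]={a,b,c,d}  FIRST[A]={d}  FIRST[B]={b}  FIRST[C]={b,d}
pass 2: done
  FIRST[S]={a,b,c,d}  FIRST[A]={d}  FIRST[B]={b}  FIRST[C]={b,d}

FIRST(S) = ["a", "b", "c", "d"]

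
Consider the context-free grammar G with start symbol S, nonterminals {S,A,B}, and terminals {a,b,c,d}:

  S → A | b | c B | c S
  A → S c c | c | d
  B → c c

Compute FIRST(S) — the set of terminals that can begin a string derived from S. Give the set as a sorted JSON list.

FIRST iteration:
pass 1:
  A via A→c: +{c}
  A via A→d: +{d}
  B via B→c c: +{c}
  S via S→A: +{c,d}
  S via S→b: +{b}
  FIRST[S]={b,c,d}  FIRST[A]={c,d}  FIRST[B]={c}
pass 2:
  A via A→S c c: +{b}
  FIRST[S]={b,c,d}  FIRST[A]={b,c,d}  FIRST[B]={c}
pass 3: (no change)
  FIRST[S]={b,c,d}  FIRST[A]={b,c,d}  FIRST[B]={c}

FIRST(S) = ["b", "c", "d"]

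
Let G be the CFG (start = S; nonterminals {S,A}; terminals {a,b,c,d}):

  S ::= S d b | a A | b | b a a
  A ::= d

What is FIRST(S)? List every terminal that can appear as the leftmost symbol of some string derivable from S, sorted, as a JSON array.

FIRST sets, iterate to fixpoint:
iter 1:
  A via A→d: +{d}
  S via S→a A: +{a}
  S via S→b: +{b}
  S: {a,b}  A: {d}
iter 2: (stable)
  S: {a,b}  A: {d}

FIRST(S) = ["a", "b"]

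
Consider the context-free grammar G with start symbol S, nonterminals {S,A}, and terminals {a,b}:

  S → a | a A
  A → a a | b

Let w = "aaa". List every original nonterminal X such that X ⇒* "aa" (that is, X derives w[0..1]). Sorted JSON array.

Convert to CNF:
  S -> T0 A | a
  A -> T0 T0 | b
  T0 -> a

CYK table (by increasing span) (cells [i..j] with 0 ≤ i ≤ j ≤ 1 only):
  T[0,0] 'a' = {S,T0}  orig:{S}
  T[1,1] 'a' = {S,T0}  orig:{S}
  T[0,1] 'aa' = {A}

Original NTs in T[0,1] deriving "aa": ["A"]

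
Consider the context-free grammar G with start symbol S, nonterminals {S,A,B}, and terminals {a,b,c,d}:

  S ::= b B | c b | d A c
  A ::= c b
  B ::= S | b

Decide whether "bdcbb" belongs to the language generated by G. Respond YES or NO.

Convert to CNF:
  S -> T0 T1 | T1 B | T2 X4
  A -> T0 T1
  B -> T0 T1 | T1 B | T2 X3 | b
  T0 -> c
  T1 -> b
  T2 -> d
  X3 -> A T0
  X4 -> A T0

CYK fill:
  [0..0]={B,T1}  "b"  orig:{B}
  [1..1]={T2}  "d"  orig:{}
  [2..2]={T0}  "c"  orig:{}
  [3..3]={B,T1}  "b"  orig:{B}
  [4..4]={B,T1}  "b"  orig:{B}
  [0..1]=∅  "bd"
  [1..2]=∅  "dc"
  [2..3]={A,B,S}  "cb"
  [3..4]={B,S}  "bb"
  [0..2]=∅  "bdc"
  [1..3]=∅  "dcb"
  [2..4]=∅  "cbb"
  [0..3]=∅  "bdcb"
  [1..4]=∅  "dcbb"
  [0..4]=∅  "bdcbb"

S ∉ T[0,4] ⇒ NO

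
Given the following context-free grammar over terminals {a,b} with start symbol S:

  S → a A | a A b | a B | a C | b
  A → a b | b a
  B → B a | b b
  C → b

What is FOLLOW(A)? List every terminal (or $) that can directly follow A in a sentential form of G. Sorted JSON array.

FIRST sets, iterate to fixpoint:
iter 1:
  A via A→a b: +{a}
  A via A→b a: +{b}
  B via B→b b: +{b}
  C via C→b: +{b}
  S via S→a A: +{a}
  S via S→b: +{b}
  FIRST[S]={a,b}  FIRST[A]={a,b}  FIRST[B]={b}  FIRST[C]={b}
iter 2: (no change)
  FIRST[S]={a,b}  FIRST[A]={a,b}  FIRST[B]={b}  FIRST[C]={b}

FOLLOW sets:
FOLLOW(S) := {$}
pass 1:
  B→B a: FOLLOW(B) ⊇ FIRST(a) = {a}; new: +{a}
  S→a A: FOLLOW(A) ⊇ FOLLOW(S) ⊇ {$}; new: +{$}
  S→a A b: FOLLOW(A) ⊇ FIRST(b) = {b}; new: +{b}
  S→a B: FOLLOW(B) ⊇ FOLLOW(S) ⊇ {$}; new: +{$}
  S→a C: FOLLOW(C) ⊇ FOLLOW(S) ⊇ {$}; new: +{$}
  S: {$}  A: {$,b}  B: {$,a}  C: {$}
pass 2: (stable)
  S: {$}  A: {$,b}  B: {$,a}  C: {$}

FOLLOW(A) = ["$", "b"]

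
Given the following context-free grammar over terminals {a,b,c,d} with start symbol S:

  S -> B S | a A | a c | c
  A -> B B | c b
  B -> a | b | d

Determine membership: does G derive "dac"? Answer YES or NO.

CNF form of G:
  S -> B S | T2 A | T2 T0 | c
  A -> B B | T0 T1
  B -> a | b | d
  T0 -> c
  T1 -> b
  T2 -> a

CYK table (by increasing span):
  [0..0]={B}  "d"
  [1..1]={B,T2}  "a"  orig:{B}
  [2..2]={S,T0}  "c"  orig:{S}
  [0..1]={A}  "da"
  [1..2]={S}  "ac"
  [0..2]={S}  "dac"

S ∈ T[0,2] ⇒ YES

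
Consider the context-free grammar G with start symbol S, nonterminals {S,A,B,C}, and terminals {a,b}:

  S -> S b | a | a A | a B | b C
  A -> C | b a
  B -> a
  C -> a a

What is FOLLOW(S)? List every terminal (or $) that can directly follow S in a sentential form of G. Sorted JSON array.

Compute FIRST by fixpoint:
[1]
  A via A→b a: +{b}
  B via B→a: +{a}
  C via C→a a: +{a}
  S via S→a: +{a}
  S via S→b C: +{b}
  FIRST(S)={a,b}  FIRST(A)={b}  FIRST(B)={a}  FIRST(C)={a}
[2]
  A via A→C: +{a}
  FIRST(S)={a,b}  FIRST(A)={a,b}  FIRST(B)={a}  FIRST(C)={a}
[3] done
  FIRST(S)={a,b}  FIRST(A)={a,b}  FIRST(B)={a}  FIRST(C)={a}

FOLLOW iteration:
FOLLOW(S) := {$}
[1]
  S→S b: FOLLOW(S) ⊇ FIRST(b) = {b}; new: +{b}
  S→a A: FOLLOW(A) ⊇ FOLLOW(S) ⊇ {$,b}; new: +{$,b}
  S→a B: FOLLOW(B) ⊇ FOLLOW(S) ⊇ {$,b}; new: +{$,b}
  S→b C: FOLLOW(C) ⊇ FOLLOW(S) ⊇ {$,b}; new: +{$,b}
  FOLLOW[S]={$,b}  FOLLOW[A]={$,b}  FOLLOW[B]={$,b}  FOLLOW[C]={$,b}
[2] done
  FOLLOW[S]={$,b}  FOLLOW[A]={$,b}  FOLLOW[B]={$,b}  FOLLOW[C]={$,b}

FOLLOW(S) = ["$", "b"]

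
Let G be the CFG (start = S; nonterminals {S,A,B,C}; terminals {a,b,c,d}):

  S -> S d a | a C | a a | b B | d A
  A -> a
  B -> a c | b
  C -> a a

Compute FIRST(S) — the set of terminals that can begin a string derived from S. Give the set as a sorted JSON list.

FIRST sets, iterate to fixpoint:
iter 1:
  A via A→a: +{a}
  B via B→a c: +{a}
  B via B→b: +{b}
  C via C→a a: +{a}
  S via S→a C: +{a}
  S via S→b B: +{b}
  S via S→d A: +{d}
  S: {a,b,d}  A: {a}  B: {a,b}  C: {a}
iter 2: done
  S: {a,b,d}  A: {a}  B: {a,b}  C: {a}

FIRST(S) = ["a", "b", "d"]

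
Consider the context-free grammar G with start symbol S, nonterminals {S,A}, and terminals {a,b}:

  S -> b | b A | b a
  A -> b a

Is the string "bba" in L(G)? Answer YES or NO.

Convert to CNF:
  S -> T0 A | T0 T1 | b
  A -> T0 T1
  T0 -> b
  T1 -> a

CYK fill:
  T[0,0] 'b' = {S,T0}  orig:{S}
  T[1,1] 'b' = {S,T0}  orig:{S}
  T[2,2] 'a' = {T1}  orig:{}
  T[0,1] 'bb' = ∅
  T[1,2] 'ba' = {A,S}
  T[0,2] 'bba' = {S}

S ∈ T[0,2] ⇒ YES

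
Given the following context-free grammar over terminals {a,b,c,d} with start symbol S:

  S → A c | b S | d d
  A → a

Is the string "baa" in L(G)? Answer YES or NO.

CNF form of G:
  S -> A T0 | T1 S | T2 T2
  A -> a
  T0 -> c
  T1 -> b
  T2 -> d

Fill CYK table bottom-up:
  T[0,0] 'b' = {T1}  orig:{}
  T[1,1] 'a' = {A}
  T[2,2] 'a' = {A}
  T[0,1] 'ba' = ∅
  T[1,2] 'aa' = ∅
  T[0,2] 'baa' = ∅

S ∉ T[0,2] ⇒ NO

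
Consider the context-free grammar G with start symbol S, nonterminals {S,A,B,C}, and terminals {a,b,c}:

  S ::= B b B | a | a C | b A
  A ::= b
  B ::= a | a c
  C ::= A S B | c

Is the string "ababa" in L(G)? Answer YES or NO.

Convert to CNF:
  S -> B X4 | T0 C | T2 A | a
  A -> b
  B -> T0 T1 | a
  C -> A X3 | c
  T0 -> a
  T1 -> c
  T2 -> b
  X3 -> S B
  X4 -> T2 B

CYK table (by increasing span):
  T[0,0] 'a' = {B,S,T0}  orig:{B,S}
  T[1,1] 'b' = {A,T2}  orig:{A}
  T[2,2] 'a' = {B,S,T0}  orig:{B,S}
  T[3,3] 'b' = {A,T2}  orig:{A}
  T[4,4] 'a' = {B,S,T0}  orig:{B,S}
  T[0,1] 'ab' = ∅
  T[1,2] 'ba' = {X4}  orig:{}
  T[2,3] 'ab' = ∅
  T[3,4] 'ba' = {X4}  orig:{}
  T[0,2] 'aba' = {S}
  T[1,3] 'bab' = ∅
  T[2,4] 'aba' = {S}
  T[0,3] 'abab' = ∅
  T[1,4] 'baba' = ∅
  T[0,4] 'ababa' = ∅

S ∉ T[0,4] ⇒ NO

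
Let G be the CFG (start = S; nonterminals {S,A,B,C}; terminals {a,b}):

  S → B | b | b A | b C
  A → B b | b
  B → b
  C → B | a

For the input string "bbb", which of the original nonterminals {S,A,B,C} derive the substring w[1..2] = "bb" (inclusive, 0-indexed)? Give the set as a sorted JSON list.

Convert to CNF:
  S -> T0 A | T0 C | b
  A -> B T0 | b
  B -> b
  C -> a | b
  T0 -> b

Fill CYK table bottom-up, restricted to cells inside w[1..2]:
  T[1,1] 'b' = {A,B,C,S,T0}  orig:{A,B,C,S}
  T[2,2] 'b' = {A,B,C,S,T0}  orig:{A,B,C,S}
  T[1,2] 'bb' = {A,S}

Original NTs in T[1,2] deriving "bb": ["A", "S"]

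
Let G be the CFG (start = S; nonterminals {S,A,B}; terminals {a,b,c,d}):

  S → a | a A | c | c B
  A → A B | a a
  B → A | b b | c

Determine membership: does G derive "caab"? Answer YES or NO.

CNF form of G:
  S -> T0 A | T2 B | a | c
  A -> A B | T0 T0
  B -> A B | T0 T0 | T1 T1 | c
  T0 -> a
  T1 -> b
  T2 -> c

CYK fill:
  [0..0]={B,S,T2}  "c"  orig:{B,S}
  [1..1]={S,T0}  "a"  orig:{S}
  [2..2]={S,T0}  "a"  orig:{S}
  [3..3]={T1}  "b"  orig:{}
  [0..1]=∅  "ca"
  [1..2]={A,B}  "aa"
  [2..3]=∅  "ab"
  [0..2]={S}  "caa"
  [1..3]=∅  "aab"
  [0..3]=∅  "caab"

S ∉ T[0,3] ⇒ NO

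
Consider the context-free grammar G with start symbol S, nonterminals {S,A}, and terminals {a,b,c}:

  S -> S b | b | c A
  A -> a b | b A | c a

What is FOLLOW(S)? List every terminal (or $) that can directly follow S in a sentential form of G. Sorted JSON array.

FIRST sets, iterate to fixpoint:
round 1:
  A via A→a b: +{a}
  A via A→b A: +{b}
  A via A→c a: +{c}
  S via S→b: +{b}
  S via S→c A: +{c}
  S: {b,c}  A: {a,b,c}
round 2: (stable)
  S: {b,c}  A: {a,b,c}

FOLLOW iteration:
initialize: $ ∈ FOLLOW(S)
pass 1:
  S→S b: FOLLOW(S) ⊇ FIRST(b) = {b}; new: +{b}
  S→c A: FOLLOW(A) ⊇ FOLLOW(S) ⊇ {$,b}; new: +{$,b}
  FOLLOW(S)={$,b}  FOLLOW(A)={$,b}
pass 2: done
  FOLLOW(S)={$,b}  FOLLOW(A)={$,b}

FOLLOW(S) = ["$", "b"]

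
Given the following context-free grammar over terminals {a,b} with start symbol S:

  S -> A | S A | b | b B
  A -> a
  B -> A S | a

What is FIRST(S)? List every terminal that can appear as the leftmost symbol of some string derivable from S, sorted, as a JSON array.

FIRST sets, iterate to fixpoint:
iter 1:
  A via A→a: +{a}
  B via B→A S: +{a}
  S via S→A: +{a}
  S via S→b: +{b}
  FIRST[S]={a,b}  FIRST[A]={a}  FIRST[B]={a}
iter 2: — fixpoint
  FIRST[S]={a,b}  FIRST[A]={a}  FIRST[B]={a}

FIRST(S) = ["a", "b"]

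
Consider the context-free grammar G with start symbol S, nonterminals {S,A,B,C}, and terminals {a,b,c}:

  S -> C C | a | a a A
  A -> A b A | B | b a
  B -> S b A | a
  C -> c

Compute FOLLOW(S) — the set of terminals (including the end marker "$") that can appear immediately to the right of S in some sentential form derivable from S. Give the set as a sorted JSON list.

FIRST iteration:
[1]
  A via A→b a: +{b}
  B via B→a: +{a}
  C via C→c: +{c}
  S via S→C C: +{c}
  S via S→a: +{a}
  S: {a,c}  A: {b}  B: {a}  C: {c}
[2]
  A via A→B: +{a}
  B via B→S b A: +{c}
  S: {a,c}  A: {a,b}  B: {a,c}  C: {c}
[3]
  A via A→B: +{c}
  S: {a,c}  A: {a,b,c}  B: {a,c}  C: {c}
[4] (stable)
  S: {a,c}  A: {a,b,c}  B: {a,c}  C: {c}

Compute FOLLOW by fixpoint:
FOLLOW(S) := {$}
round 1:
  A→A b A: FOLLOW(A) ⊇ FIRST(b) = {b}; new: +{b}
  A→B: FOLLOW(B) ⊇ FOLLOW(A) ⊇ {b}; new: +{b}
  B→S b A: FOLLOW(S) ⊇ FIRST(b) = {b}; new: +{b}
  S→C C: FOLLOW(C) ⊇ FIRST(C) = {c}; new: +{c}
  S→C C: FOLLOW(C) ⊇ FOLLOW(S) ⊇ {$,b}; new: +{$,b}
  S→a a A: FOLLOW(A) ⊇ FOLLOW(S) ⊇ {$,b}; new: +{$}
  S: {$,b}  A: {$,b}  B: {b}  C: {$,b,c}
round 2:
  A→B: FOLLOW(B) ⊇ FOLLOW(A) ⊇ {$,b}; new: +{$}
  S: {$,b}  A: {$,b}  B: {$,b}  C: {$,b,c}
round 3: (no change)
  S: {$,b}  A: {$,b}  B: {$,b}  C: {$,b,c}

FOLLOW(S) = ["$", "b"]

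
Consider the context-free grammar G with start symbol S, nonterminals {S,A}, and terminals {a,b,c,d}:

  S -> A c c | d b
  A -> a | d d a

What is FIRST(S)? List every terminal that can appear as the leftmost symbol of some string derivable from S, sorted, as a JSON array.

FIRST sets, iterate to fixpoint:
[1]
  A via A→a: +{a}
  A via A→d d a: +{d}
  S via S→A c c: +{a,d}
  S: {a,d}  A: {a,d}
[2] (stable)
  S: {a,d}  A: {a,d}

FIRST(S) = ["a", "d"]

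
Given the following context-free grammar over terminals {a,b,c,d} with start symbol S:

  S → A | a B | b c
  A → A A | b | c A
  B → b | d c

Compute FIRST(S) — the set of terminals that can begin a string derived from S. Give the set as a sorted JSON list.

FIRST sets, iterate to fixpoint:
round 1:
  A via A→b: +{b}
  A via A→c A: +{c}
  B via B→b: +{b}
  B via B→d c: +{d}
  S via S→A: +{b,c}
  S via S→a B: +{a}
  S: {a,b,c}  A: {b,c}  B: {b,d}
round 2: — fixpoint
  S: {a,b,c}  A: {b,c}  B: {b,d}

FIRST(S) = ["a", "b", "c"]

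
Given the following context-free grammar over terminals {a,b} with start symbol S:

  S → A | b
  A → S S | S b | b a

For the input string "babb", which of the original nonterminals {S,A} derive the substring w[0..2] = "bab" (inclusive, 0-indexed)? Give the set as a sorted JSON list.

CNF form of G:
  S -> S S | S T0 | T0 T1 | b
  A -> S S | S T0 | T0 T1
  T0 -> b
  T1 -> a

CYK table (by increasing span) (cells [i..j] with 0 ≤ i ≤ j ≤ 2 only):
  T[0,0] 'b' = {S,T0}  orig:{S}
  T[1,1] 'a' = {T1}  orig:{}
  T[2,2] 'b' = {S,T0}  orig:{S}
  T[0,1] 'ba' = {A,S}
  T[1,2] 'ab' = ∅
  T[0,2] 'bab' = {A,S}

Original NTs in T[0,2] deriving "bab": ["A", "S"]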